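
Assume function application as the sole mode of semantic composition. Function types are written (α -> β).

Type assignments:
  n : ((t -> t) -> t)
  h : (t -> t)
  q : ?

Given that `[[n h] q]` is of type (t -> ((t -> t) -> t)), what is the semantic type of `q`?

[[n h] q] is required to be (t -> ((t -> t) -> t)). [n h] : t cannot yield (t -> ((t -> t) -> t)) as functor, so q : (t -> (t -> ((t -> t) -> t))).

(t -> (t -> ((t -> t) -> t)))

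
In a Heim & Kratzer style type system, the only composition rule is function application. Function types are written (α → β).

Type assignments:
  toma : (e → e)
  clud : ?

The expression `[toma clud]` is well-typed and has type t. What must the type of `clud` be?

[toma clud] must have type t. The sister toma has type (e → e); that is not a function onto t, so clud must be the functor, of type ((e → e) → t).

((e → e) → t)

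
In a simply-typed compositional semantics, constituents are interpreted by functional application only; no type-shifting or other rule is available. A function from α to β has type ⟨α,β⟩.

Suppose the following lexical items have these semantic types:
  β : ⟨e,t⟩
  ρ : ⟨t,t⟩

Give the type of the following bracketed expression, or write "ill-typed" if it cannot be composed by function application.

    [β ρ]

ill-typed

[β ρ]: ⟨e,t⟩ with ⟨t,t⟩ — neither is a function whose domain matches the other; composition fails here.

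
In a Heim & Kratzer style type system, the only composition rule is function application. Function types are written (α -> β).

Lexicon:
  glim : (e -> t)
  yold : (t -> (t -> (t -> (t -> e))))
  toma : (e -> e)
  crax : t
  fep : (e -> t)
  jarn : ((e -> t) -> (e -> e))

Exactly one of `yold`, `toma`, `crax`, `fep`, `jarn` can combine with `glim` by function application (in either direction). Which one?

yold : (t -> (t -> (t -> (t -> e)))) — no; glim wants e, and yold wants t.
toma : (e -> e) — no; glim wants e, and toma wants e.
crax : t — no; glim wants e, and crax wants nothing (atomic).
fep : (e -> t) — no; glim wants e, and fep wants e.
jarn — combines: jarn : ((e -> t) -> (e -> e)) takes glim : (e -> t) as argument, giving (e -> e).

jarn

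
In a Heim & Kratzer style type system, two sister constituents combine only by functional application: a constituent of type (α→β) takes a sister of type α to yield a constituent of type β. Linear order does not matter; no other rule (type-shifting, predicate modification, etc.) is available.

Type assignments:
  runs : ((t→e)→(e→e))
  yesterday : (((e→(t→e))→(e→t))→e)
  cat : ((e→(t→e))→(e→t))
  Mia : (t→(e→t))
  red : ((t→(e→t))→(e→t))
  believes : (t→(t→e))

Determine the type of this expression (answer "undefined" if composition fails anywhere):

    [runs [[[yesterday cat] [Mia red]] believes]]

[yesterday cat]: (((e→(t→e))→(e→t))→e) applied to ((e→(t→e))→(e→t)) yields e.
[Mia red]: ((t→(e→t))→(e→t)) applied to (t→(e→t)) yields (e→t).
[[yesterday cat] [Mia red]]: (e→t) applied to e yields t.
[[[yesterday cat] [Mia red]] believes]: (t→(t→e)) applied to t yields (t→e).
[runs [[[yesterday cat] [Mia red]] believes]]: ((t→e)→(e→e)) applied to (t→e) yields (e→e).

(e→e)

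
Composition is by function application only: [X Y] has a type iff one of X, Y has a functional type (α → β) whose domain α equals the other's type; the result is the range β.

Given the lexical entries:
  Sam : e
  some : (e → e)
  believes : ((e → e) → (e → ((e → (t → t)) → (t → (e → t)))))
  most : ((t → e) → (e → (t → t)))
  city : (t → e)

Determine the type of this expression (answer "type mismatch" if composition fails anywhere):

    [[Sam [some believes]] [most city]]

[some believes]: functor believes : ((e → e) → (e → ((e → (t → t)) → (t → (e → t))))), argument some : (e → e); result (e → ((e → (t → t)) → (t → (e → t)))).
[Sam [some believes]]: functor [some believes] : (e → ((e → (t → t)) → (t → (e → t)))), argument Sam : e; result ((e → (t → t)) → (t → (e → t))).
[most city]: functor most : ((t → e) → (e → (t → t))), argument city : (t → e); result (e → (t → t)).
[[Sam [some believes]] [most city]]: functor [Sam [some believes]] : ((e → (t → t)) → (t → (e → t))), argument [most city] : (e → (t → t)); result (t → (e → t)).

(t → (e → t))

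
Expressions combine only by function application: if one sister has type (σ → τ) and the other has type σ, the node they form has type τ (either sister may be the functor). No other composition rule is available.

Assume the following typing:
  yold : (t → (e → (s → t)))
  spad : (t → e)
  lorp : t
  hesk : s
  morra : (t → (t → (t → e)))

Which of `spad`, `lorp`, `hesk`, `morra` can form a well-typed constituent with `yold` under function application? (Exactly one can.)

spad : (t → e) — no; yold wants t, and spad wants t.
lorp — combines: yold : (t → (e → (s → t))) takes lorp : t as argument, giving (e → (s → t)).
hesk : s — no; yold wants t, and hesk wants nothing (atomic).
morra : (t → (t → (t → e))) — no; yold wants t, and morra wants t.

lorp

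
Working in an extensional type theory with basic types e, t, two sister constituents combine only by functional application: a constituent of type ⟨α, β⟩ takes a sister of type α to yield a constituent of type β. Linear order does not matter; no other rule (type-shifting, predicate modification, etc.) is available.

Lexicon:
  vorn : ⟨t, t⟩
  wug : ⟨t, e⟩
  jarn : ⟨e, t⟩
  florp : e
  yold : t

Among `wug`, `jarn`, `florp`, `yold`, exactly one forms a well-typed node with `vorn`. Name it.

wug : ⟨t, e⟩ — does not combine with vorn.
jarn : ⟨e, t⟩ — does not combine with vorn.
florp : e — does not combine with vorn.
yold — combines: vorn : ⟨t, t⟩ takes yold : t as argument, giving t.

yold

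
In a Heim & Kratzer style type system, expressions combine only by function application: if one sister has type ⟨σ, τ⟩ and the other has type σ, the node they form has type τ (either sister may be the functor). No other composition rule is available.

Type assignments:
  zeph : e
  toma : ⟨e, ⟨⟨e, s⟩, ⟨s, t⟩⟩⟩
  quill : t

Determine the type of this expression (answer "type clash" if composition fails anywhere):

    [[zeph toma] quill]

[zeph toma]: ⟨e, ⟨⟨e, s⟩, ⟨s, t⟩⟩⟩ applied to e yields ⟨⟨e, s⟩, ⟨s, t⟩⟩.
[[zeph toma] quill]: ⟨⟨e, s⟩, ⟨s, t⟩⟩ and t cannot combine by function application — type clash.

type clash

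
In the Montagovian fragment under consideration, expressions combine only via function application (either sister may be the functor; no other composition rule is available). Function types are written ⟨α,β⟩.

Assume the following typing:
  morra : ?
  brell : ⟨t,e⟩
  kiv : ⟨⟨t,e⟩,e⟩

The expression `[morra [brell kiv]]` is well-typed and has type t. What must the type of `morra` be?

⟨e,t⟩

[morra [brell kiv]] must have type t. The sister [brell kiv] has type e; that is not a function onto t, so morra must be the functor, of type ⟨e,t⟩.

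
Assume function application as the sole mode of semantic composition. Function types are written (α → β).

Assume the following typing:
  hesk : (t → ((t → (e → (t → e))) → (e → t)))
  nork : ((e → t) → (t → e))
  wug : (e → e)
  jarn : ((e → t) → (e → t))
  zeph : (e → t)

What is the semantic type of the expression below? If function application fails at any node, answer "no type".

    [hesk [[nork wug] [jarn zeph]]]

[nork wug]: ((e → t) → (t → e)) and (e → e) cannot combine by function application — type clash.

no type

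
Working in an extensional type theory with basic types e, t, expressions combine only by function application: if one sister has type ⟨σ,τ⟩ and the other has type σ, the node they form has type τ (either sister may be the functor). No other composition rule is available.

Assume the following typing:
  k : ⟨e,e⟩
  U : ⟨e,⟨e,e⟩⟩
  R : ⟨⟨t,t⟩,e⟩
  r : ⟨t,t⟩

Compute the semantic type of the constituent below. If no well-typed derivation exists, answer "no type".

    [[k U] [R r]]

no type

[k U]: ⟨e,e⟩ and ⟨e,⟨e,e⟩⟩ cannot combine by function application — type clash.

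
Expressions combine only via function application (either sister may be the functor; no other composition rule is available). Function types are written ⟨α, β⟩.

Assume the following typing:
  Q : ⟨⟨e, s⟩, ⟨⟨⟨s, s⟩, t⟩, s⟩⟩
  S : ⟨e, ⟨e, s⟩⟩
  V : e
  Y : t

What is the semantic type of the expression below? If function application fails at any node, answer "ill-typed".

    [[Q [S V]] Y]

[S V]: S is ⟨e, ⟨e, s⟩⟩, V is e; result ⟨e, s⟩.
[Q [S V]]: Q is ⟨⟨e, s⟩, ⟨⟨⟨s, s⟩, t⟩, s⟩⟩, [S V] is ⟨e, s⟩; result ⟨⟨⟨s, s⟩, t⟩, s⟩.
[[Q [S V]] Y]: ⟨⟨⟨s, s⟩, t⟩, s⟩ and t cannot combine by function application — type clash.

ill-typed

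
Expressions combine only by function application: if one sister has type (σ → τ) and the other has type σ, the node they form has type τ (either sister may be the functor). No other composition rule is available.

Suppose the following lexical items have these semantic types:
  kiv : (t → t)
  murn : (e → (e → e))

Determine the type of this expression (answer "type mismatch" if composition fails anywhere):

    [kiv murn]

At [kiv murn]: neither (t → t) nor (e → (e → e)) can take the other as argument; the node is ill-typed.

type mismatch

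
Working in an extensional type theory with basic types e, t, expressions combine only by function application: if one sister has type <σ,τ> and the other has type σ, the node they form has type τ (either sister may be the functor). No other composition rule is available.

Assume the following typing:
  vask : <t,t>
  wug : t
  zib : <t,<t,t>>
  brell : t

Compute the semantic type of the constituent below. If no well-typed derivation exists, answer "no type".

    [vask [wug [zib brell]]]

At [zib brell], zib : <t,<t,t>> takes brell : t, giving <t,t>.
At [wug [zib brell]], [zib brell] : <t,t> takes wug : t, giving t.
At [vask [wug [zib brell]]], vask : <t,t> takes [wug [zib brell]] : t, giving t.

t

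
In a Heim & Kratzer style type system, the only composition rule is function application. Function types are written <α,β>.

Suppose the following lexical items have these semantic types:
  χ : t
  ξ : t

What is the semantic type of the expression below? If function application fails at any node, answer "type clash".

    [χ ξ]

type clash

At [χ ξ]: neither t nor t can take the other as argument; the node is ill-typed.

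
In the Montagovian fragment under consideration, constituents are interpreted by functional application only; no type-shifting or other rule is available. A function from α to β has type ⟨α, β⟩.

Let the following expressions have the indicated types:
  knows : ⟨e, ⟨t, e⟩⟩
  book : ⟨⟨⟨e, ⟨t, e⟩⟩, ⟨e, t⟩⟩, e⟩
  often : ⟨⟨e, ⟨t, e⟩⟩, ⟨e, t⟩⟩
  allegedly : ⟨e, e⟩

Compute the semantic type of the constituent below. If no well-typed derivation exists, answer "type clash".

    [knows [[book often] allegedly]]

⟨t, e⟩

[book often]: functor book : ⟨⟨⟨e, ⟨t, e⟩⟩, ⟨e, t⟩⟩, e⟩, argument often : ⟨⟨e, ⟨t, e⟩⟩, ⟨e, t⟩⟩; result e.
[[book often] allegedly]: functor allegedly : ⟨e, e⟩, argument [book often] : e; result e.
[knows [[book often] allegedly]]: functor knows : ⟨e, ⟨t, e⟩⟩, argument [[book often] allegedly] : e; result ⟨t, e⟩.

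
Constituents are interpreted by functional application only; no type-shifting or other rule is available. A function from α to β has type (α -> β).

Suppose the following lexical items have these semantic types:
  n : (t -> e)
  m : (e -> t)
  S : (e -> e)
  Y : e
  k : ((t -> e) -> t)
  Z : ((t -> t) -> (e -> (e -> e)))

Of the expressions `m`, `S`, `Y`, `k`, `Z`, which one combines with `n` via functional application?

k

m : (e -> t) — neither side's domain matches the other.
S : (e -> e) — neither side's domain matches the other.
Y : e — neither side's domain matches the other.
k — combines: k : ((t -> e) -> t) takes n : (t -> e) as argument, giving t.
Z : ((t -> t) -> (e -> (e -> e))) — neither side's domain matches the other.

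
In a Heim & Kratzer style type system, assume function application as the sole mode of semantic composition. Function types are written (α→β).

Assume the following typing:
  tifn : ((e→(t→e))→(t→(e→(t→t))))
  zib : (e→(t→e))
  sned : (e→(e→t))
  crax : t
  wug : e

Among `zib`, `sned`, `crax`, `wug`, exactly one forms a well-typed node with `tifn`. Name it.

zib

zib — combines: tifn : ((e→(t→e))→(t→(e→(t→t)))) takes zib : (e→(t→e)) as argument, giving (t→(e→(t→t))).
sned : (e→(e→t)) — does not combine with tifn.
crax : t — does not combine with tifn.
wug : e — does not combine with tifn.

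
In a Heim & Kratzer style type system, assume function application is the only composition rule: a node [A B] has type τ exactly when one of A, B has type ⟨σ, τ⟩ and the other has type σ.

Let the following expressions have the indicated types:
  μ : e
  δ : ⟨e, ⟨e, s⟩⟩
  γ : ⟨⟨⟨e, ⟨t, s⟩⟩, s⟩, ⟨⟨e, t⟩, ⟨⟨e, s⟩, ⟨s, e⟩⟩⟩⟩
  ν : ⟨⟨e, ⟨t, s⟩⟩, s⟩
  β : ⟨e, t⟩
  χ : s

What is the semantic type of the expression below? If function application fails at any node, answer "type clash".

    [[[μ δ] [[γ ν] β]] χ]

[μ δ]: δ is ⟨e, ⟨e, s⟩⟩, μ is e; result ⟨e, s⟩.
[γ ν]: γ is ⟨⟨⟨e, ⟨t, s⟩⟩, s⟩, ⟨⟨e, t⟩, ⟨⟨e, s⟩, ⟨s, e⟩⟩⟩⟩, ν is ⟨⟨e, ⟨t, s⟩⟩, s⟩; result ⟨⟨e, t⟩, ⟨⟨e, s⟩, ⟨s, e⟩⟩⟩.
[[γ ν] β]: [γ ν] is ⟨⟨e, t⟩, ⟨⟨e, s⟩, ⟨s, e⟩⟩⟩, β is ⟨e, t⟩; result ⟨⟨e, s⟩, ⟨s, e⟩⟩.
[[μ δ] [[γ ν] β]]: [[γ ν] β] is ⟨⟨e, s⟩, ⟨s, e⟩⟩, [μ δ] is ⟨e, s⟩; result ⟨s, e⟩.
[[[μ δ] [[γ ν] β]] χ]: [[μ δ] [[γ ν] β]] is ⟨s, e⟩, χ is s; result e.

e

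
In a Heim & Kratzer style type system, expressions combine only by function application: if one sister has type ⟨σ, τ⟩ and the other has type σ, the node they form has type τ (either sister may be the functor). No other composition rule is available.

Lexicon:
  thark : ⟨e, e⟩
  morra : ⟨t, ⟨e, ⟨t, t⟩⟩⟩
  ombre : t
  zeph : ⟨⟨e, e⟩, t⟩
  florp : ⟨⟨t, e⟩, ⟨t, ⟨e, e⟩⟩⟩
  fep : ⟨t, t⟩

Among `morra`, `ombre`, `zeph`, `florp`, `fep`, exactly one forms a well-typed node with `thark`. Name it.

morra : ⟨t, ⟨e, ⟨t, t⟩⟩⟩ — does not combine with thark.
ombre : t — does not combine with thark.
zeph — combines: zeph : ⟨⟨e, e⟩, t⟩ takes thark : ⟨e, e⟩ as argument, giving t.
florp : ⟨⟨t, e⟩, ⟨t, ⟨e, e⟩⟩⟩ — does not combine with thark.
fep : ⟨t, t⟩ — does not combine with thark.

zeph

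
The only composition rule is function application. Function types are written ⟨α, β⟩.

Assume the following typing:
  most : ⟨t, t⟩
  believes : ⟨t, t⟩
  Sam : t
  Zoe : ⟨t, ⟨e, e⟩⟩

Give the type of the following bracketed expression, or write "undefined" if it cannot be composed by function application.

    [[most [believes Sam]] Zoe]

⟨e, e⟩

[believes Sam] — believes of type ⟨t, t⟩ combines with Sam of type t: type t.
[most [believes Sam]] — most of type ⟨t, t⟩ combines with [believes Sam] of type t: type t.
[[most [believes Sam]] Zoe] — Zoe of type ⟨t, ⟨e, e⟩⟩ combines with [most [believes Sam]] of type t: type ⟨e, e⟩.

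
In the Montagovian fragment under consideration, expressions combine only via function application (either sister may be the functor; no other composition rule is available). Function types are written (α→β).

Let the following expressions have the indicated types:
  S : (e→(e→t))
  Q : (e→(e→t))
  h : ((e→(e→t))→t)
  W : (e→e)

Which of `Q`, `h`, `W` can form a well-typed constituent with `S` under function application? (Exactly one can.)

h

Q : (e→(e→t)) — does not combine with S.
h — combines: h : ((e→(e→t))→t) takes S : (e→(e→t)) as argument, giving t.
W : (e→e) — does not combine with S.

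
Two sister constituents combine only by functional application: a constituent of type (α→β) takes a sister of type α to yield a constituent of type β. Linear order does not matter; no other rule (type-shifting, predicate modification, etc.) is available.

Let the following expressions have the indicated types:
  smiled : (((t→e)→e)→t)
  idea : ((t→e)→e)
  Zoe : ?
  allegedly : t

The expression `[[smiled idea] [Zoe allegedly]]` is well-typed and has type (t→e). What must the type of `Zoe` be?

[[smiled idea] [Zoe allegedly]] must have type (t→e). The sister [smiled idea] has type t; that is not a function onto (t→e), so [Zoe allegedly] must be the functor, of type (t→(t→e)).
[Zoe allegedly] must have type (t→(t→e)). The sister allegedly has type t; that is not a function onto (t→(t→e)), so Zoe must be the functor, of type (t→(t→(t→e))).

(t→(t→(t→e)))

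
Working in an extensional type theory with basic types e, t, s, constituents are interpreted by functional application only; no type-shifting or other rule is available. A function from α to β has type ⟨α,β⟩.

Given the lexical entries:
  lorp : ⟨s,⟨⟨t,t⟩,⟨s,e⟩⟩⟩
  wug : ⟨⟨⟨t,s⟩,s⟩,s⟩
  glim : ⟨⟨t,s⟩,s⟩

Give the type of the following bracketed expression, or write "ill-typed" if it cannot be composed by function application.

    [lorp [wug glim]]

At [wug glim], wug : ⟨⟨⟨t,s⟩,s⟩,s⟩ takes glim : ⟨⟨t,s⟩,s⟩, giving s.
At [lorp [wug glim]], lorp : ⟨s,⟨⟨t,t⟩,⟨s,e⟩⟩⟩ takes [wug glim] : s, giving ⟨⟨t,t⟩,⟨s,e⟩⟩.

⟨⟨t,t⟩,⟨s,e⟩⟩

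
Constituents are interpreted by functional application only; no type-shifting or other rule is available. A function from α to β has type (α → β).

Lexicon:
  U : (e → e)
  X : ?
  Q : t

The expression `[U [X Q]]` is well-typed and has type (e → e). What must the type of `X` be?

For [U [X Q]] to have type (e → e) with U of type (e → e), [X Q] must be the function: [X Q] : ((e → e) → (e → e)).
For [X Q] to have type ((e → e) → (e → e)) with Q of type t, X must be the function: X : (t → ((e → e) → (e → e))).

(t → ((e → e) → (e → e)))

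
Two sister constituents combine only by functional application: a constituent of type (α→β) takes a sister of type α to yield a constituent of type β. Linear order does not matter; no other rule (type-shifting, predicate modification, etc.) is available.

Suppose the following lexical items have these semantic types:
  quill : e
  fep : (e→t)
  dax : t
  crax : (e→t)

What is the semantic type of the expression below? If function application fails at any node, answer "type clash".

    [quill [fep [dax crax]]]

type clash

[dax crax]: t with (e→t) — neither is a function whose domain matches the other; composition fails here.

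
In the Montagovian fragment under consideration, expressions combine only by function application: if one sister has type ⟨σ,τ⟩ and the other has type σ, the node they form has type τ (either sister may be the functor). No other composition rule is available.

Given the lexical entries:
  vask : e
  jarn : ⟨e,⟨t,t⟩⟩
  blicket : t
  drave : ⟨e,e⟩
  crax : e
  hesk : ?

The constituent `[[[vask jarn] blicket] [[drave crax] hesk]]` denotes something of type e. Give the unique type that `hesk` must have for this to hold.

[[[vask jarn] blicket] [[drave crax] hesk]] must have type e. The sister [[vask jarn] blicket] has type t; that is not a function onto e, so [[drave crax] hesk] must be the functor, of type ⟨t,e⟩.
[[drave crax] hesk] must have type ⟨t,e⟩. The sister [drave crax] has type e; that is not a function onto ⟨t,e⟩, so hesk must be the functor, of type ⟨e,⟨t,e⟩⟩.

⟨e,⟨t,e⟩⟩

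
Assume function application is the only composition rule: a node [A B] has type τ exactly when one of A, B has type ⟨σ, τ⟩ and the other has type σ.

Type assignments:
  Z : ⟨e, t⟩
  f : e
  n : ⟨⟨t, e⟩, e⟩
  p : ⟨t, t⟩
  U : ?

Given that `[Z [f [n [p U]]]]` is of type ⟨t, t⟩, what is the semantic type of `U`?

[Z [f [n [p U]]]] must have type ⟨t, t⟩. The sister Z has type ⟨e, t⟩; that is not a function onto ⟨t, t⟩, so [f [n [p U]]] must be the functor, of type ⟨⟨e, t⟩, ⟨t, t⟩⟩.
[f [n [p U]]] must have type ⟨⟨e, t⟩, ⟨t, t⟩⟩. The sister f has type e; that is not a function onto ⟨⟨e, t⟩, ⟨t, t⟩⟩, so [n [p U]] must be the functor, of type ⟨e, ⟨⟨e, t⟩, ⟨t, t⟩⟩⟩.
[n [p U]] must have type ⟨e, ⟨⟨e, t⟩, ⟨t, t⟩⟩⟩. The sister n has type ⟨⟨t, e⟩, e⟩; that is not a function onto ⟨e, ⟨⟨e, t⟩, ⟨t, t⟩⟩⟩, so [p U] must be the functor, of type ⟨⟨⟨t, e⟩, e⟩, ⟨e, ⟨⟨e, t⟩, ⟨t, t⟩⟩⟩⟩.
[p U] must have type ⟨⟨⟨t, e⟩, e⟩, ⟨e, ⟨⟨e, t⟩, ⟨t, t⟩⟩⟩⟩. The sister p has type ⟨t, t⟩; that is not a function onto ⟨⟨⟨t, e⟩, e⟩, ⟨e, ⟨⟨e, t⟩, ⟨t, t⟩⟩⟩⟩, so U must be the functor, of type ⟨⟨t, t⟩, ⟨⟨⟨t, e⟩, e⟩, ⟨e, ⟨⟨e, t⟩, ⟨t, t⟩⟩⟩⟩⟩.

⟨⟨t, t⟩, ⟨⟨⟨t, e⟩, e⟩, ⟨e, ⟨⟨e, t⟩, ⟨t, t⟩⟩⟩⟩⟩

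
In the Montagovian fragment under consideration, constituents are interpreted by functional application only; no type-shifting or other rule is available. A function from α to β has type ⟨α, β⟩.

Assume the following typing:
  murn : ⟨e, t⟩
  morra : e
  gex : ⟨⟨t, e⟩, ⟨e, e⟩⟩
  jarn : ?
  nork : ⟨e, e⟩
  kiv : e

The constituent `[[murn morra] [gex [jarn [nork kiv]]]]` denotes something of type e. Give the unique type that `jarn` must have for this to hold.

At [[murn morra] [gex [jarn [nork kiv]]]] (required: e): [murn morra] is t, which is not a function with range e; hence [gex [jarn [nork kiv]]] is the functor — type ⟨t, e⟩.
At [gex [jarn [nork kiv]]] (required: ⟨t, e⟩): gex is ⟨⟨t, e⟩, ⟨e, e⟩⟩, which is not a function with range ⟨t, e⟩; hence [jarn [nork kiv]] is the functor — type ⟨⟨⟨t, e⟩, ⟨e, e⟩⟩, ⟨t, e⟩⟩.
At [jarn [nork kiv]] (required: ⟨⟨⟨t, e⟩, ⟨e, e⟩⟩, ⟨t, e⟩⟩): [nork kiv] is e, which is not a function with range ⟨⟨⟨t, e⟩, ⟨e, e⟩⟩, ⟨t, e⟩⟩; hence jarn is the functor — type ⟨e, ⟨⟨⟨t, e⟩, ⟨e, e⟩⟩, ⟨t, e⟩⟩⟩.

⟨e, ⟨⟨⟨t, e⟩, ⟨e, e⟩⟩, ⟨t, e⟩⟩⟩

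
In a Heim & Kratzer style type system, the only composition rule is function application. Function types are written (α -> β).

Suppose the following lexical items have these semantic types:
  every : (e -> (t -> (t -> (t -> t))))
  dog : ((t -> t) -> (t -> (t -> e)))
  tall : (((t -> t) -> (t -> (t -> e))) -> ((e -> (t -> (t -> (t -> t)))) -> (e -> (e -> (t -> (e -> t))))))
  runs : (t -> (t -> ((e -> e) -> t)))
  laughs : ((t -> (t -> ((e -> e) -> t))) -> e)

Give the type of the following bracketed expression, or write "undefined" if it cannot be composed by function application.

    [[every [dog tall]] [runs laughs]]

(e -> (t -> (e -> t)))

At [dog tall], tall : (((t -> t) -> (t -> (t -> e))) -> ((e -> (t -> (t -> (t -> t)))) -> (e -> (e -> (t -> (e -> t)))))) takes dog : ((t -> t) -> (t -> (t -> e))), giving ((e -> (t -> (t -> (t -> t)))) -> (e -> (e -> (t -> (e -> t))))).
At [every [dog tall]], [dog tall] : ((e -> (t -> (t -> (t -> t)))) -> (e -> (e -> (t -> (e -> t))))) takes every : (e -> (t -> (t -> (t -> t)))), giving (e -> (e -> (t -> (e -> t)))).
At [runs laughs], laughs : ((t -> (t -> ((e -> e) -> t))) -> e) takes runs : (t -> (t -> ((e -> e) -> t))), giving e.
At [[every [dog tall]] [runs laughs]], [every [dog tall]] : (e -> (e -> (t -> (e -> t)))) takes [runs laughs] : e, giving (e -> (t -> (e -> t))).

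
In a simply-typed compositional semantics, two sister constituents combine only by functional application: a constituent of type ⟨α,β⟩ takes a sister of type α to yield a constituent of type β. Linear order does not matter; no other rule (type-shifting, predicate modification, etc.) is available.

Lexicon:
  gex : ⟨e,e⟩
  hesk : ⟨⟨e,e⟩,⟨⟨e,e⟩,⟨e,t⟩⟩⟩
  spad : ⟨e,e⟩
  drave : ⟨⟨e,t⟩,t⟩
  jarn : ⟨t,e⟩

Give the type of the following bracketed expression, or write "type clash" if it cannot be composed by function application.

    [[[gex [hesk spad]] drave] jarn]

At [hesk spad], hesk : ⟨⟨e,e⟩,⟨⟨e,e⟩,⟨e,t⟩⟩⟩ takes spad : ⟨e,e⟩, giving ⟨⟨e,e⟩,⟨e,t⟩⟩.
At [gex [hesk spad]], [hesk spad] : ⟨⟨e,e⟩,⟨e,t⟩⟩ takes gex : ⟨e,e⟩, giving ⟨e,t⟩.
At [[gex [hesk spad]] drave], drave : ⟨⟨e,t⟩,t⟩ takes [gex [hesk spad]] : ⟨e,t⟩, giving t.
At [[[gex [hesk spad]] drave] jarn], jarn : ⟨t,e⟩ takes [[gex [hesk spad]] drave] : t, giving e.

e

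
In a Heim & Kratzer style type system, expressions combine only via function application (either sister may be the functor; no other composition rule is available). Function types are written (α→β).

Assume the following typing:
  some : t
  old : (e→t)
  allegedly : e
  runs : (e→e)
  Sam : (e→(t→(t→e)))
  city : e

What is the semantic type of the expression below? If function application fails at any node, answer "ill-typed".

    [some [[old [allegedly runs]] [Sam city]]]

e

[allegedly runs]: functor runs : (e→e), argument allegedly : e; result e.
[old [allegedly runs]]: functor old : (e→t), argument [allegedly runs] : e; result t.
[Sam city]: functor Sam : (e→(t→(t→e))), argument city : e; result (t→(t→e)).
[[old [allegedly runs]] [Sam city]]: functor [Sam city] : (t→(t→e)), argument [old [allegedly runs]] : t; result (t→e).
[some [[old [allegedly runs]] [Sam city]]]: functor [[old [allegedly runs]] [Sam city]] : (t→e), argument some : t; result e.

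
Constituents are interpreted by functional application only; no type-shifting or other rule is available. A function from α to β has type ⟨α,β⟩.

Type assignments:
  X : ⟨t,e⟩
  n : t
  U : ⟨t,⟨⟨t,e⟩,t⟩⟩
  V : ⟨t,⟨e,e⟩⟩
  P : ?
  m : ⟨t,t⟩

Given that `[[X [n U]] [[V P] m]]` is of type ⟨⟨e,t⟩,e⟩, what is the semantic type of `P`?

[[X [n U]] [[V P] m]] is required to be ⟨⟨e,t⟩,e⟩. [X [n U]] : t cannot yield ⟨⟨e,t⟩,e⟩ as functor, so [[V P] m] : ⟨t,⟨⟨e,t⟩,e⟩⟩.
[[V P] m] is required to be ⟨t,⟨⟨e,t⟩,e⟩⟩. m : ⟨t,t⟩ cannot yield ⟨t,⟨⟨e,t⟩,e⟩⟩ as functor, so [V P] : ⟨⟨t,t⟩,⟨t,⟨⟨e,t⟩,e⟩⟩⟩.
[V P] is required to be ⟨⟨t,t⟩,⟨t,⟨⟨e,t⟩,e⟩⟩⟩. V : ⟨t,⟨e,e⟩⟩ cannot yield ⟨⟨t,t⟩,⟨t,⟨⟨e,t⟩,e⟩⟩⟩ as functor, so P : ⟨⟨t,⟨e,e⟩⟩,⟨⟨t,t⟩,⟨t,⟨⟨e,t⟩,e⟩⟩⟩⟩.

⟨⟨t,⟨e,e⟩⟩,⟨⟨t,t⟩,⟨t,⟨⟨e,t⟩,e⟩⟩⟩⟩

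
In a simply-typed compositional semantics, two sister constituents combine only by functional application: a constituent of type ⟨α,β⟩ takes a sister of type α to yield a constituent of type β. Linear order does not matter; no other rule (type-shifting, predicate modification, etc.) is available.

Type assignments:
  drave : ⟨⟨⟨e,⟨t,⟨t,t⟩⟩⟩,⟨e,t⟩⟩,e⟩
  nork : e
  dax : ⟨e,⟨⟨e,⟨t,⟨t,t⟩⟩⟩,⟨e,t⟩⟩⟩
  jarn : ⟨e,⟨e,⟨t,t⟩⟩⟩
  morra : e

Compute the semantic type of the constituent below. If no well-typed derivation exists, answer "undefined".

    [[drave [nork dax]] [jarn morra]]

[nork dax] — dax of type ⟨e,⟨⟨e,⟨t,⟨t,t⟩⟩⟩,⟨e,t⟩⟩⟩ combines with nork of type e: type ⟨⟨e,⟨t,⟨t,t⟩⟩⟩,⟨e,t⟩⟩.
[drave [nork dax]] — drave of type ⟨⟨⟨e,⟨t,⟨t,t⟩⟩⟩,⟨e,t⟩⟩,e⟩ combines with [nork dax] of type ⟨⟨e,⟨t,⟨t,t⟩⟩⟩,⟨e,t⟩⟩: type e.
[jarn morra] — jarn of type ⟨e,⟨e,⟨t,t⟩⟩⟩ combines with morra of type e: type ⟨e,⟨t,t⟩⟩.
[[drave [nork dax]] [jarn morra]] — [jarn morra] of type ⟨e,⟨t,t⟩⟩ combines with [drave [nork dax]] of type e: type ⟨t,t⟩.

⟨t,t⟩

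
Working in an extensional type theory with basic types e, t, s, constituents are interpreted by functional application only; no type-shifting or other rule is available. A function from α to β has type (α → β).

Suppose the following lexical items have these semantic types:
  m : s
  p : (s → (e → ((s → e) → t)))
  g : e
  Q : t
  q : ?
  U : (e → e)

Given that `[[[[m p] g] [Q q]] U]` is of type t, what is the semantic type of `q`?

[[[[m p] g] [Q q]] U] must have type t. The sister U has type (e → e); that is not a function onto t, so [[[m p] g] [Q q]] must be the functor, of type ((e → e) → t).
[[[m p] g] [Q q]] must have type ((e → e) → t). The sister [[m p] g] has type ((s → e) → t); that is not a function onto ((e → e) → t), so [Q q] must be the functor, of type (((s → e) → t) → ((e → e) → t)).
[Q q] must have type (((s → e) → t) → ((e → e) → t)). The sister Q has type t; that is not a function onto (((s → e) → t) → ((e → e) → t)), so q must be the functor, of type (t → (((s → e) → t) → ((e → e) → t))).

(t → (((s → e) → t) → ((e → e) → t)))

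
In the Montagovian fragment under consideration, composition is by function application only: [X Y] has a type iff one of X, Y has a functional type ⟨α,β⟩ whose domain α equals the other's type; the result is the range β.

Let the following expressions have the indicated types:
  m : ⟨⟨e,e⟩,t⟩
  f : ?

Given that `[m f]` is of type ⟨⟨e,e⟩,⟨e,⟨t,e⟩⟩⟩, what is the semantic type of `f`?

At [m f] (required: ⟨⟨e,e⟩,⟨e,⟨t,e⟩⟩⟩): m is ⟨⟨e,e⟩,t⟩, which is not a function with range ⟨⟨e,e⟩,⟨e,⟨t,e⟩⟩⟩; hence f is the functor — type ⟨⟨⟨e,e⟩,t⟩,⟨⟨e,e⟩,⟨e,⟨t,e⟩⟩⟩⟩.

⟨⟨⟨e,e⟩,t⟩,⟨⟨e,e⟩,⟨e,⟨t,e⟩⟩⟩⟩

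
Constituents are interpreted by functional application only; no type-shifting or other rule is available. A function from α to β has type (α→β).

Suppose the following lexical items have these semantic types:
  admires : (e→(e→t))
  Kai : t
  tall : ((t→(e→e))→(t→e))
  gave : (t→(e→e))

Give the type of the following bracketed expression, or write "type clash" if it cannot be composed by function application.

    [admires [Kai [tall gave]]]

(e→t)

[tall gave] — tall of type ((t→(e→e))→(t→e)) combines with gave of type (t→(e→e)): type (t→e).
[Kai [tall gave]] — [tall gave] of type (t→e) combines with Kai of type t: type e.
[admires [Kai [tall gave]]] — admires of type (e→(e→t)) combines with [Kai [tall gave]] of type e: type (e→t).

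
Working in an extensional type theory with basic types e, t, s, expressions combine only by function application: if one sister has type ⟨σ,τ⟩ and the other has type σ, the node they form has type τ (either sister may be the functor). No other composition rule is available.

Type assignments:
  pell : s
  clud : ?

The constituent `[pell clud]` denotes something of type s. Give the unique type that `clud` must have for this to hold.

At [pell clud] (required: s): pell is s, which is not a function with range s; hence clud is the functor — type ⟨s,s⟩.

⟨s,s⟩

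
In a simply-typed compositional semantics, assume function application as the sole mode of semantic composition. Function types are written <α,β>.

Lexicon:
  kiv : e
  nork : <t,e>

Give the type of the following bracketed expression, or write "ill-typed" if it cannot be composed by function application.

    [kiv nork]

[kiv nork]: e and <t,e> cannot combine by function application — type clash.

ill-typed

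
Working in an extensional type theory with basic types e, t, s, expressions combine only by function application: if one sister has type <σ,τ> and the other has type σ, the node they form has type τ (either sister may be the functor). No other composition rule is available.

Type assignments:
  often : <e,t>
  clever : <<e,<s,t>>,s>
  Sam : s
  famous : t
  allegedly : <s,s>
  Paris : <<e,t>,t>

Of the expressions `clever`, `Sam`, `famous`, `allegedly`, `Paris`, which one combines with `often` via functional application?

clever : <<e,<s,t>>,s> — does not combine with often.
Sam : s — does not combine with often.
famous : t — does not combine with often.
allegedly : <s,s> — does not combine with often.
Paris — combines: Paris : <<e,t>,t> takes often : <e,t> as argument, giving t.

Paris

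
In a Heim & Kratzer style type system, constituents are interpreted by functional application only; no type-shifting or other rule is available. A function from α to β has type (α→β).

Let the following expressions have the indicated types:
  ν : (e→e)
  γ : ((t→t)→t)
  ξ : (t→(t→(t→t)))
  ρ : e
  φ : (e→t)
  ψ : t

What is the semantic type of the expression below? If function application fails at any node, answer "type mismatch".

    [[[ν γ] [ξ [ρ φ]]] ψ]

At [ν γ]: neither (e→e) nor ((t→t)→t) can take the other as argument; the node is ill-typed.

type mismatch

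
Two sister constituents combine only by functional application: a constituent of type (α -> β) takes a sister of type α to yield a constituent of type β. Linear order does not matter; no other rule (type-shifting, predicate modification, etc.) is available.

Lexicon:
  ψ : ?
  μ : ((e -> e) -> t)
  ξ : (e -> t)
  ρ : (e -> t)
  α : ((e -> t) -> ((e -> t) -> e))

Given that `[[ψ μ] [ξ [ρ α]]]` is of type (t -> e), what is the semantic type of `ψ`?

(((e -> e) -> t) -> (e -> (t -> e)))

[[ψ μ] [ξ [ρ α]]] must have type (t -> e). The sister [ξ [ρ α]] has type e; that is not a function onto (t -> e), so [ψ μ] must be the functor, of type (e -> (t -> e)).
[ψ μ] must have type (e -> (t -> e)). The sister μ has type ((e -> e) -> t); that is not a function onto (e -> (t -> e)), so ψ must be the functor, of type (((e -> e) -> t) -> (e -> (t -> e))).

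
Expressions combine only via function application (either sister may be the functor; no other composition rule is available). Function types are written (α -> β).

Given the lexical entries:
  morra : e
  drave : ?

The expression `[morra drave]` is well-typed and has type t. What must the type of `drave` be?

(e -> t)

For [morra drave] to have type t with morra of type e, drave must be the function: drave : (e -> t).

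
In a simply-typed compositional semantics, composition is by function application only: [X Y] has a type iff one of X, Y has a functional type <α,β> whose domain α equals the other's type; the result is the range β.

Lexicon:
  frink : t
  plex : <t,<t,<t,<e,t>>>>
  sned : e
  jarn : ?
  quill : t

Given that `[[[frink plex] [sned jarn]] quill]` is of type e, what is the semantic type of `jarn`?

<e,<<t,<t,<e,t>>>,<t,e>>>

[[[frink plex] [sned jarn]] quill] is required to be e. quill : t cannot yield e as functor, so [[frink plex] [sned jarn]] : <t,e>.
[[frink plex] [sned jarn]] is required to be <t,e>. [frink plex] : <t,<t,<e,t>>> cannot yield <t,e> as functor, so [sned jarn] : <<t,<t,<e,t>>>,<t,e>>.
[sned jarn] is required to be <<t,<t,<e,t>>>,<t,e>>. sned : e cannot yield <<t,<t,<e,t>>>,<t,e>> as functor, so jarn : <e,<<t,<t,<e,t>>>,<t,e>>>.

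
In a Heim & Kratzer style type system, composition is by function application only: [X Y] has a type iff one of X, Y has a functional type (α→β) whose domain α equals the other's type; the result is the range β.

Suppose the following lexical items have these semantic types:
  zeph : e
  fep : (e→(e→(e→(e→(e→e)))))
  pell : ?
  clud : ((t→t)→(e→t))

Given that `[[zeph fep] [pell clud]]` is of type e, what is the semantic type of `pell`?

[[zeph fep] [pell clud]] is required to be e. [zeph fep] : (e→(e→(e→(e→e)))) cannot yield e as functor, so [pell clud] : ((e→(e→(e→(e→e))))→e).
[pell clud] is required to be ((e→(e→(e→(e→e))))→e). clud : ((t→t)→(e→t)) cannot yield ((e→(e→(e→(e→e))))→e) as functor, so pell : (((t→t)→(e→t))→((e→(e→(e→(e→e))))→e)).

(((t→t)→(e→t))→((e→(e→(e→(e→e))))→e))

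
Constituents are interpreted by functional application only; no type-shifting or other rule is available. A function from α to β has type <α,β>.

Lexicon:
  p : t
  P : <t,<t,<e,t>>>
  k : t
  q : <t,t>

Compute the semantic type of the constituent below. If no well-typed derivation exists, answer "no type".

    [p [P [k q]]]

<e,t>

[k q]: functor q : <t,t>, argument k : t; result t.
[P [k q]]: functor P : <t,<t,<e,t>>>, argument [k q] : t; result <t,<e,t>>.
[p [P [k q]]]: functor [P [k q]] : <t,<e,t>>, argument p : t; result <e,t>.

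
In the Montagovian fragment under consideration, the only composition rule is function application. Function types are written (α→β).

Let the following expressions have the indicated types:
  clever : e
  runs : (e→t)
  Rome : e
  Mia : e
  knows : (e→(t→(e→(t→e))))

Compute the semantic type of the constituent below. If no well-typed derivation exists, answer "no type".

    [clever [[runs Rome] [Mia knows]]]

[runs Rome]: runs is (e→t), Rome is e; result t.
[Mia knows]: knows is (e→(t→(e→(t→e)))), Mia is e; result (t→(e→(t→e))).
[[runs Rome] [Mia knows]]: [Mia knows] is (t→(e→(t→e))), [runs Rome] is t; result (e→(t→e)).
[clever [[runs Rome] [Mia knows]]]: [[runs Rome] [Mia knows]] is (e→(t→e)), clever is e; result (t→e).

(t→e)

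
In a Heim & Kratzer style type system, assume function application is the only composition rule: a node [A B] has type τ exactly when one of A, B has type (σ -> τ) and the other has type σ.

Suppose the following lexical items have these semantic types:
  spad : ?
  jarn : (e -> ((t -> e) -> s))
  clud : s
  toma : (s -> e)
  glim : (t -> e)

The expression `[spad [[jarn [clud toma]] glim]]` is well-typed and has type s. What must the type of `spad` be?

At [spad [[jarn [clud toma]] glim]] (required: s): [[jarn [clud toma]] glim] is s, which is not a function with range s; hence spad is the functor — type (s -> s).

(s -> s)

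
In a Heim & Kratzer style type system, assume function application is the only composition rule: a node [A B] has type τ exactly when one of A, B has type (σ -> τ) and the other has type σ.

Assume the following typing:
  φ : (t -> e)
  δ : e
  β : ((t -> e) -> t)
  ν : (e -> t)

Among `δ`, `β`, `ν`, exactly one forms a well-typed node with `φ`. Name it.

β

δ : e — φ needs t; δ needs nothing (atomic); neither fits.
β — combines: β : ((t -> e) -> t) takes φ : (t -> e) as argument, giving t.
ν : (e -> t) — φ needs t; ν needs e; neither fits.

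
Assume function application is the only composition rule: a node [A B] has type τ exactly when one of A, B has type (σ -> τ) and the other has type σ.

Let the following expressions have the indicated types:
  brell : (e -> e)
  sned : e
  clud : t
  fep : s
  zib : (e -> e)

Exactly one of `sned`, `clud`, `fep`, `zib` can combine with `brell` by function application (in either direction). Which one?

sned — combines: brell : (e -> e) takes sned : e as argument, giving e.
clud : t — no; brell wants e, and clud wants nothing (atomic).
fep : s — no; brell wants e, and fep wants nothing (atomic).
zib : (e -> e) — no; brell wants e, and zib wants e.

sned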